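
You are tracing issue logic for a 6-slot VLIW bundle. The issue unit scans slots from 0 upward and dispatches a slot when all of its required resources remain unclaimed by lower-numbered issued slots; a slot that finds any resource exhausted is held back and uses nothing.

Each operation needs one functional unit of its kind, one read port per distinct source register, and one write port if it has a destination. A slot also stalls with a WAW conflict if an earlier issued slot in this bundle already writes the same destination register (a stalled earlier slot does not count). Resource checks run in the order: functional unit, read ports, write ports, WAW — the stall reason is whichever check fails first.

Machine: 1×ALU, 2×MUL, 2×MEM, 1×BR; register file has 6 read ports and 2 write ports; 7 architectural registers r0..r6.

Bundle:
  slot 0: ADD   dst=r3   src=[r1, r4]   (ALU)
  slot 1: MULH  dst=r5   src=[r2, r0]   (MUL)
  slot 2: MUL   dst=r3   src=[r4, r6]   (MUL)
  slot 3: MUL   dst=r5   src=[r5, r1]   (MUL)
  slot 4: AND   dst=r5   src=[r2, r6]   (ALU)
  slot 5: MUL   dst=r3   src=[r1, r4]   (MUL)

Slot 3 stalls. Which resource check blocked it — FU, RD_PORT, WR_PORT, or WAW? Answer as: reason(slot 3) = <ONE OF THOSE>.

reason(slot 3) = WR_PORT

#0 ALU src=r1,r4 dispatched  <A:0 Mu:2 Ld:2 B:1 rd:4 wr:1>
#1 MUL src=r2,r0 dispatched  <A:0 Mu:1 Ld:2 B:1 rd:2 wr:0>
#2 MUL src=r4,r6 held:WR_PORT  <A:0 Mu:1 Ld:2 B:1 rd:2 wr:0>
#3 MUL src=r5,r1 held:WR_PORT  <A:0 Mu:1 Ld:2 B:1 rd:2 wr:0>
#4 ALU src=r2,r6 held:FU  <A:0 Mu:1 Ld:2 B:1 rd:2 wr:0>
#5 MUL src=r1,r4 held:WR_PORT  <A:0 Mu:1 Ld:2 B:1 rd:2 wr:0>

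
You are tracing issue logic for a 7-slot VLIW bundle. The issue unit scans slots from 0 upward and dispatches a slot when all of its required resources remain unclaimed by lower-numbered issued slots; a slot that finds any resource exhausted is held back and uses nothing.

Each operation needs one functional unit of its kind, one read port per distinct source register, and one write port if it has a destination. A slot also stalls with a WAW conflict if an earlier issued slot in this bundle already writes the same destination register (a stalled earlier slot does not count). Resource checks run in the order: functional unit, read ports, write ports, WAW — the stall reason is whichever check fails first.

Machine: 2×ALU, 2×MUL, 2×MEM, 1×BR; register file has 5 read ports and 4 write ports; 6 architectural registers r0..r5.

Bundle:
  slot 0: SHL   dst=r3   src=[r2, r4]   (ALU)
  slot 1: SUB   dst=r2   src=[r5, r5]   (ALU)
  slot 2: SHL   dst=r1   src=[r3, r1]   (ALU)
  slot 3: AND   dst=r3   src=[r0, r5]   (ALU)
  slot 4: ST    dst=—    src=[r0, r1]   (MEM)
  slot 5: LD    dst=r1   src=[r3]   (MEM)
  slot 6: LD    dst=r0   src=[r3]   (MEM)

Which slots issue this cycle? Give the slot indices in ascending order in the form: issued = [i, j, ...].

issued = [0, 1, 4]

#0 ALU src=r2,r4 dispatched  <A:1 Mu:2 Ld:2 B:1 rd:3 wr:3>
#1 ALU src=r5,r5 dispatched  <A:0 Mu:2 Ld:2 B:1 rd:2 wr:2>
#2 ALU src=r3,r1 held:FU  <A:0 Mu:2 Ld:2 B:1 rd:2 wr:2>
#3 ALU src=r0,r5 held:FU  <A:0 Mu:2 Ld:2 B:1 rd:2 wr:2>
#4 MEM src=r0,r1 dispatched  <A:0 Mu:2 Ld:1 B:1 rd:0 wr:2>
#5 MEM src=r3 held:RD_PORT  <A:0 Mu:2 Ld:1 B:1 rd:0 wr:2>
#6 MEM src=r3 held:RD_PORT  <A:0 Mu:2 Ld:1 B:1 rd:0 wr:2>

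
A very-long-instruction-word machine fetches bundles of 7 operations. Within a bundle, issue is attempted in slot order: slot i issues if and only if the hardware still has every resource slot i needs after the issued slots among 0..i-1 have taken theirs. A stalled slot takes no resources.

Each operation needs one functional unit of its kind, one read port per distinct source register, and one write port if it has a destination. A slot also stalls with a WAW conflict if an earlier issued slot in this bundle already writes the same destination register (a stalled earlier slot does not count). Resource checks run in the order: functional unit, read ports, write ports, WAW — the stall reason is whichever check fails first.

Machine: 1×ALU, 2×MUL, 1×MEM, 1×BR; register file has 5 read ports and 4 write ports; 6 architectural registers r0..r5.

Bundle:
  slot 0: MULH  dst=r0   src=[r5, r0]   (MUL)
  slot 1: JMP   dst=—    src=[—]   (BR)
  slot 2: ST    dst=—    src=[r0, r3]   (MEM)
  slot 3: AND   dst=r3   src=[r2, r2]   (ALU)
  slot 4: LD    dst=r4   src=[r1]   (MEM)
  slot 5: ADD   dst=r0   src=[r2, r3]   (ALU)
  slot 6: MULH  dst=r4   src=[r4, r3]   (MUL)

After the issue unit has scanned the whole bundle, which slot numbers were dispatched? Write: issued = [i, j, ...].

issued = [0, 1, 2, 3]

slot 0 (MUL): ISSUE — free A1,Mu1,Ld1,B1 rp3 wp3
slot 1 (BR): ISSUE — free A1,Mu1,Ld1,B0 rp3 wp3
slot 2 (MEM): ISSUE — free A1,Mu1,Ld0,B0 rp1 wp3
slot 3 (ALU): ISSUE — free A0,Mu1,Ld0,B0 rp0 wp2
slot 4 (MEM): stall FU — free A0,Mu1,Ld0,B0 rp0 wp2
slot 5 (ALU): stall FU — free A0,Mu1,Ld0,B0 rp0 wp2
slot 6 (MUL): stall RD_PORT — free A0,Mu1,Ld0,B0 rp0 wp2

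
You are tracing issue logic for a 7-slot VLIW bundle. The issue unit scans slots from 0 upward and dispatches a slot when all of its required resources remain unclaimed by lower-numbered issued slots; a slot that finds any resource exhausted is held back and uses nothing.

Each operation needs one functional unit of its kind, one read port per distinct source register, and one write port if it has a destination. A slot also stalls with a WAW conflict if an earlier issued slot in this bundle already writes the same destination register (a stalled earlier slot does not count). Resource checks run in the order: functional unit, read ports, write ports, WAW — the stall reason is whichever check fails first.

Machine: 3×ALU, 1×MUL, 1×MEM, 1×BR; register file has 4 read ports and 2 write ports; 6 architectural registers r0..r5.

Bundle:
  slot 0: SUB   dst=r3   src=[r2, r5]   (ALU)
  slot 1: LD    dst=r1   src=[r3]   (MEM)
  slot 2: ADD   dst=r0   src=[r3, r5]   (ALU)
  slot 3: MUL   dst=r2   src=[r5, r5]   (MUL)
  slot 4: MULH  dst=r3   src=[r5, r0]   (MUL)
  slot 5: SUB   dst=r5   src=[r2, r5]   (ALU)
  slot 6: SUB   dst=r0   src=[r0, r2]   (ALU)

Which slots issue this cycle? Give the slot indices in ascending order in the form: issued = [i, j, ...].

slot 0 (ALU): ISSUE — free A2,Mu1,Ld1,B1 rp2 wp1
slot 1 (MEM): ISSUE — free A2,Mu1,Ld0,B1 rp1 wp0
slot 2 (ALU): stall RD_PORT — free A2,Mu1,Ld0,B1 rp1 wp0
slot 3 (MUL): stall WR_PORT — free A2,Mu1,Ld0,B1 rp1 wp0
slot 4 (MUL): stall RD_PORT — free A2,Mu1,Ld0,B1 rp1 wp0
slot 5 (ALU): stall RD_PORT — free A2,Mu1,Ld0,B1 rp1 wp0
slot 6 (ALU): stall RD_PORT — free A2,Mu1,Ld0,B1 rp1 wp0

issued = [0, 1]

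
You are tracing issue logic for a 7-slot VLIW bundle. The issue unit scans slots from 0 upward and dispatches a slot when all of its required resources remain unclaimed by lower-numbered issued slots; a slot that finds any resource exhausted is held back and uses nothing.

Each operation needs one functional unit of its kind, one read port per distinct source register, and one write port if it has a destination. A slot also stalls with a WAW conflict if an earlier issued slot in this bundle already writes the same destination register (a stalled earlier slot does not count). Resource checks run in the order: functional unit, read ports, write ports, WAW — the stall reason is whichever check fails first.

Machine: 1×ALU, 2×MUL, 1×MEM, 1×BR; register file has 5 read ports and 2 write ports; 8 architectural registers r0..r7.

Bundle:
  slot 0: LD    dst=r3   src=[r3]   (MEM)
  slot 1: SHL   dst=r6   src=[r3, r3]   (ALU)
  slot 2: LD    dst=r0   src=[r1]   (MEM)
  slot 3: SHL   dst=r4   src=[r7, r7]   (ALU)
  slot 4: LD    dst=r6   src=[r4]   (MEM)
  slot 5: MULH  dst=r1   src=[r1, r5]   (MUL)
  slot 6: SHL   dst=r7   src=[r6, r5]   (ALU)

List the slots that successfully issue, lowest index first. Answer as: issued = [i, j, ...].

#0 MEM src=r3 dispatched  <A:1 Mu:2 Ld:0 B:1 rd:4 wr:1>
#1 ALU src=r3,r3 dispatched  <A:0 Mu:2 Ld:0 B:1 rd:3 wr:0>
#2 MEM src=r1 held:FU  <A:0 Mu:2 Ld:0 B:1 rd:3 wr:0>
#3 ALU src=r7,r7 held:FU  <A:0 Mu:2 Ld:0 B:1 rd:3 wr:0>
#4 MEM src=r4 held:FU  <A:0 Mu:2 Ld:0 B:1 rd:3 wr:0>
#5 MUL src=r1,r5 held:WR_PORT  <A:0 Mu:2 Ld:0 B:1 rd:3 wr:0>
#6 ALU src=r6,r5 held:FU  <A:0 Mu:2 Ld:0 B:1 rd:3 wr:0>

issued = [0, 1]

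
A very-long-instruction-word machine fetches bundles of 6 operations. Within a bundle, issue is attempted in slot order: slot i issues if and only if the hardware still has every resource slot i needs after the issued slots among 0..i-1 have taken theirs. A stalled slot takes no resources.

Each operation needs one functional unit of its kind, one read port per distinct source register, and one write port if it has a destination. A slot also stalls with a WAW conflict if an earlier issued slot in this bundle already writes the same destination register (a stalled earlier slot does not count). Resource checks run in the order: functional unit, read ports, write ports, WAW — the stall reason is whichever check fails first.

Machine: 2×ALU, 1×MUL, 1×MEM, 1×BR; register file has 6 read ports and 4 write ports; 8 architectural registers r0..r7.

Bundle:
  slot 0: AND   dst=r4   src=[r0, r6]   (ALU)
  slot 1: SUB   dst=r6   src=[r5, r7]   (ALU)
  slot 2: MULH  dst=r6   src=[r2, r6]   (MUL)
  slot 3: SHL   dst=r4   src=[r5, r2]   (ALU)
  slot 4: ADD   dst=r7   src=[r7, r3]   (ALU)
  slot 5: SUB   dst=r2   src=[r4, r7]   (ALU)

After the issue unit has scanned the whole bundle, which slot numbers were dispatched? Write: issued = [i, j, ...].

issued = [0, 1]

(0) want 1×ALU +2rd +1wr — yes → AL1|MU1|ME1|BR1|rd4|wr3
(1) want 1×ALU +2rd +1wr — yes → AL0|MU1|ME1|BR1|rd2|wr2
(2) want 1×MUL +2rd +1wr — WAW → AL0|MU1|ME1|BR1|rd2|wr2
(3) want 1×ALU +2rd +1wr — FU → AL0|MU1|ME1|BR1|rd2|wr2
(4) want 1×ALU +2rd +1wr — FU → AL0|MU1|ME1|BR1|rd2|wr2
(5) want 1×ALU +2rd +1wr — FU → AL0|MU1|ME1|BR1|rd2|wr2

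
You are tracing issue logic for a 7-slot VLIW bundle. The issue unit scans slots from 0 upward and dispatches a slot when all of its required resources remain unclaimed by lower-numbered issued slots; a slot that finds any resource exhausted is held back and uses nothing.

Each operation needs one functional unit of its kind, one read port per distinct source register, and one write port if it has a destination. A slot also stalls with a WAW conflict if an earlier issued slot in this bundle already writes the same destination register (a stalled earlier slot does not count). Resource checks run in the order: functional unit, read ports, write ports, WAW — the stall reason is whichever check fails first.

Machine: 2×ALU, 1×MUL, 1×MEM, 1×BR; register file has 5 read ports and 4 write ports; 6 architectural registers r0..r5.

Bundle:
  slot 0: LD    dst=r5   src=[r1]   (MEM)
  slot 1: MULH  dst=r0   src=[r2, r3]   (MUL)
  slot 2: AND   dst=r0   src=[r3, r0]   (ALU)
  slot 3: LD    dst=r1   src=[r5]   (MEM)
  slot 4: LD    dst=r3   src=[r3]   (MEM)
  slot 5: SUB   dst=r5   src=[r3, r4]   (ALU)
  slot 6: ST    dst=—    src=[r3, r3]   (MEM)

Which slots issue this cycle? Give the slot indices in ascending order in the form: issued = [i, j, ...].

issued = [0, 1]

  0. MEM→r5 ⇒ go  {2A/1Mu/0Ld/1B | 4r 3w}
  1. MUL→r0 ⇒ go  {2A/0Mu/0Ld/1B | 2r 2w}
  2. ALU→r0 ⇒ no(WAW)  {2A/0Mu/0Ld/1B | 2r 2w}
  3. MEM→r1 ⇒ no(FU)  {2A/0Mu/0Ld/1B | 2r 2w}
  4. MEM→r3 ⇒ no(FU)  {2A/0Mu/0Ld/1B | 2r 2w}
  5. ALU→r5 ⇒ no(WAW)  {2A/0Mu/0Ld/1B | 2r 2w}
  6. MEM ⇒ no(FU)  {2A/0Mu/0Ld/1B | 2r 2w}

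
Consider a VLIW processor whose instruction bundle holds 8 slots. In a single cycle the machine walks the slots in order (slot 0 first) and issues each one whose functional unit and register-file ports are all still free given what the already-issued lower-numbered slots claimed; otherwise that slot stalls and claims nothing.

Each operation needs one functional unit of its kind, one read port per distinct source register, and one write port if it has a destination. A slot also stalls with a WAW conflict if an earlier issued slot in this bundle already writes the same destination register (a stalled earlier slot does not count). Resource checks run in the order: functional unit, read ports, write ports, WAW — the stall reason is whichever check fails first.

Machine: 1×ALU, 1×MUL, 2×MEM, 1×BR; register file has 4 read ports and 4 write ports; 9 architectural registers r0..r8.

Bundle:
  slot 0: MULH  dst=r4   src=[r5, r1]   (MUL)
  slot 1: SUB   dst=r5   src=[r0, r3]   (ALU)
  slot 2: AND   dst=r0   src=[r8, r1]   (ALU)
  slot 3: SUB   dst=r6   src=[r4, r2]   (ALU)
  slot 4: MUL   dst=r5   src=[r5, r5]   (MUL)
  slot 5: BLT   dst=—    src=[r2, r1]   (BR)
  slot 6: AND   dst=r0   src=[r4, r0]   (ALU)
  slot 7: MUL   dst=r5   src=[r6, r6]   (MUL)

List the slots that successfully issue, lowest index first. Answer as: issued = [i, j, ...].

issued = [0, 1]

[0] MUL needs rd=2 wr=1: ok; after: ALU=1 MUL=0 MEM=2 BR=1, R=2, W=3
[1] ALU needs rd=2 wr=1: ok; after: ALU=0 MUL=0 MEM=2 BR=1, R=0, W=2
[2] ALU needs rd=2 wr=1: FU; after: ALU=0 MUL=0 MEM=2 BR=1, R=0, W=2
[3] ALU needs rd=2 wr=1: FU; after: ALU=0 MUL=0 MEM=2 BR=1, R=0, W=2
[4] MUL needs rd=1 wr=1: FU; after: ALU=0 MUL=0 MEM=2 BR=1, R=0, W=2
[5] BR needs rd=2 wr=0: RD_PORT; after: ALU=0 MUL=0 MEM=2 BR=1, R=0, W=2
[6] ALU needs rd=2 wr=1: FU; after: ALU=0 MUL=0 MEM=2 BR=1, R=0, W=2
[7] MUL needs rd=1 wr=1: FU; after: ALU=0 MUL=0 MEM=2 BR=1, R=0, W=2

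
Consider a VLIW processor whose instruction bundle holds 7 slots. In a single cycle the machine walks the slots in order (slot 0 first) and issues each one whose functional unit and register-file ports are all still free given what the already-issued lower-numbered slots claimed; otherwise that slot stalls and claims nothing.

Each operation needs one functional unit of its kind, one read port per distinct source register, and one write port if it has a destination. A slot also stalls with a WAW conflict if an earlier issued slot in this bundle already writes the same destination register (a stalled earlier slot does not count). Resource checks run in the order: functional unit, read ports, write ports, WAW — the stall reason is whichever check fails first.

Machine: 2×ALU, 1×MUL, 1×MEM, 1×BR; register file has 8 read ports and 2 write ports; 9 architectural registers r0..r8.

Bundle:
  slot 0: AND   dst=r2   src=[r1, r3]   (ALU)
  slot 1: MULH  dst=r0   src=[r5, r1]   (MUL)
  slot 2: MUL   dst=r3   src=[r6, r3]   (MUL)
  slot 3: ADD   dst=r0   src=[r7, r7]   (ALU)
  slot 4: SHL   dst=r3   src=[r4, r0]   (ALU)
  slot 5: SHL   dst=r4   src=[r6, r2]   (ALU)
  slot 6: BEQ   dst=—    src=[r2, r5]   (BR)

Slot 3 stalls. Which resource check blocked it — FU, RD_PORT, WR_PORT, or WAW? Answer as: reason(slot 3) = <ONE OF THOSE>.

reason(slot 3) = WR_PORT

(0) want 1×ALU +2rd +1wr — yes → AL1|MU1|ME1|BR1|rd6|wr1
(1) want 1×MUL +2rd +1wr — yes → AL1|MU0|ME1|BR1|rd4|wr0
(2) want 1×MUL +2rd +1wr — FU → AL1|MU0|ME1|BR1|rd4|wr0
(3) want 1×ALU +1rd +1wr — WR_PORT → AL1|MU0|ME1|BR1|rd4|wr0
(4) want 1×ALU +2rd +1wr — WR_PORT → AL1|MU0|ME1|BR1|rd4|wr0
(5) want 1×ALU +2rd +1wr — WR_PORT → AL1|MU0|ME1|BR1|rd4|wr0
(6) want 1×BR +2rd +0wr — yes → AL1|MU0|ME1|BR0|rd2|wr0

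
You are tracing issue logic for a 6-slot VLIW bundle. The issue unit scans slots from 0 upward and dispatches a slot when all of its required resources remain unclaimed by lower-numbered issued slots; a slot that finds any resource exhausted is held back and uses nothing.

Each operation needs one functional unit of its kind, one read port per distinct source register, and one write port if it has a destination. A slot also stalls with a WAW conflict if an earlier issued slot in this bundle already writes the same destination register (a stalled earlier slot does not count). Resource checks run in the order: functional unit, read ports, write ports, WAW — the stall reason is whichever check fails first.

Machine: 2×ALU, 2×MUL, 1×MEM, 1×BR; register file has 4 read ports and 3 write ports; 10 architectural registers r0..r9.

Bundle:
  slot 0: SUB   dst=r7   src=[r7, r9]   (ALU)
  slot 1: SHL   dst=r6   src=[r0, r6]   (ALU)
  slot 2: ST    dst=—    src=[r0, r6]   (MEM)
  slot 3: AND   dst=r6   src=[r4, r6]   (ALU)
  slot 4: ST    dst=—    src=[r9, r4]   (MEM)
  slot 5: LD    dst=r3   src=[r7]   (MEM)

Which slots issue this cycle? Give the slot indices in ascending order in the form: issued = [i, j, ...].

#0 ALU src=r7,r9 dispatched  <A:1 Mu:2 Ld:1 B:1 rd:2 wr:2>
#1 ALU src=r0,r6 dispatched  <A:0 Mu:2 Ld:1 B:1 rd:0 wr:1>
#2 MEM src=r0,r6 held:RD_PORT  <A:0 Mu:2 Ld:1 B:1 rd:0 wr:1>
#3 ALU src=r4,r6 held:FU  <A:0 Mu:2 Ld:1 B:1 rd:0 wr:1>
#4 MEM src=r9,r4 held:RD_PORT  <A:0 Mu:2 Ld:1 B:1 rd:0 wr:1>
#5 MEM src=r7 held:RD_PORT  <A:0 Mu:2 Ld:1 B:1 rd:0 wr:1>

issued = [0, 1]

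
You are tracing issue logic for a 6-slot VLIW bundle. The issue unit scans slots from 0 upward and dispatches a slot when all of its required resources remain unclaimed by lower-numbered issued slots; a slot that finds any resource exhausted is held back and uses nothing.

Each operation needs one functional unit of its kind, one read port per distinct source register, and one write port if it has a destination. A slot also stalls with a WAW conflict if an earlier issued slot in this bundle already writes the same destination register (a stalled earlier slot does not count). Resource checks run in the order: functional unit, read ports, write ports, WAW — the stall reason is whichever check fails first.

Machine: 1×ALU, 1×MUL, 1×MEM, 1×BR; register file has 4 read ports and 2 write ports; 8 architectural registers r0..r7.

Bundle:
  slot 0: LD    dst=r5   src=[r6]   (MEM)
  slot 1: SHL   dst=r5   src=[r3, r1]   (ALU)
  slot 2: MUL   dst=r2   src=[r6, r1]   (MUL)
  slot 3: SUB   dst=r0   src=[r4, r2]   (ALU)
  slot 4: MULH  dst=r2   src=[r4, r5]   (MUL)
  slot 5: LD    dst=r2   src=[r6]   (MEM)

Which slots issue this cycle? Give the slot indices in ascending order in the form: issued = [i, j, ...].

  0. MEM→r5 ⇒ go  {1A/1Mu/0Ld/1B | 3r 1w}
  1. ALU→r5 ⇒ no(WAW)  {1A/1Mu/0Ld/1B | 3r 1w}
  2. MUL→r2 ⇒ go  {1A/0Mu/0Ld/1B | 1r 0w}
  3. ALU→r0 ⇒ no(RD_PORT)  {1A/0Mu/0Ld/1B | 1r 0w}
  4. MUL→r2 ⇒ no(FU)  {1A/0Mu/0Ld/1B | 1r 0w}
  5. MEM→r2 ⇒ no(FU)  {1A/0Mu/0Ld/1B | 1r 0w}

issued = [0, 2]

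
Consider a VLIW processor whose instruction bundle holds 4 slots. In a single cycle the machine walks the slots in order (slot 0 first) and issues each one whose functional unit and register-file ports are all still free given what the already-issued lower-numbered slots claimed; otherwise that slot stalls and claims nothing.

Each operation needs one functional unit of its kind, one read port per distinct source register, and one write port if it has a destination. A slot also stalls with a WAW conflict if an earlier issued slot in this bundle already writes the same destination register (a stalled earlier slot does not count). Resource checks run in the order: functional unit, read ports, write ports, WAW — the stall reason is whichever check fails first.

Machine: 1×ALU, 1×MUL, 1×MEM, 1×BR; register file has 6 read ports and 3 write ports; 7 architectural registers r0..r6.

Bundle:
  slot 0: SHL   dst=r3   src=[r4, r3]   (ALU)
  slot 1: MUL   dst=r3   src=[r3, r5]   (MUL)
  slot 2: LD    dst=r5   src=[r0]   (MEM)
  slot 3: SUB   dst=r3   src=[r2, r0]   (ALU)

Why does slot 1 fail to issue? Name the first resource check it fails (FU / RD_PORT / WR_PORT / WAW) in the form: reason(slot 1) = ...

[0] ALU needs rd=2 wr=1: ok; after: ALU=0 MUL=1 MEM=1 BR=1, R=4, W=2
[1] MUL needs rd=2 wr=1: WAW; after: ALU=0 MUL=1 MEM=1 BR=1, R=4, W=2
[2] MEM needs rd=1 wr=1: ok; after: ALU=0 MUL=1 MEM=0 BR=1, R=3, W=1
[3] ALU needs rd=2 wr=1: FU; after: ALU=0 MUL=1 MEM=0 BR=1, R=3, W=1

reason(slot 1) = WAW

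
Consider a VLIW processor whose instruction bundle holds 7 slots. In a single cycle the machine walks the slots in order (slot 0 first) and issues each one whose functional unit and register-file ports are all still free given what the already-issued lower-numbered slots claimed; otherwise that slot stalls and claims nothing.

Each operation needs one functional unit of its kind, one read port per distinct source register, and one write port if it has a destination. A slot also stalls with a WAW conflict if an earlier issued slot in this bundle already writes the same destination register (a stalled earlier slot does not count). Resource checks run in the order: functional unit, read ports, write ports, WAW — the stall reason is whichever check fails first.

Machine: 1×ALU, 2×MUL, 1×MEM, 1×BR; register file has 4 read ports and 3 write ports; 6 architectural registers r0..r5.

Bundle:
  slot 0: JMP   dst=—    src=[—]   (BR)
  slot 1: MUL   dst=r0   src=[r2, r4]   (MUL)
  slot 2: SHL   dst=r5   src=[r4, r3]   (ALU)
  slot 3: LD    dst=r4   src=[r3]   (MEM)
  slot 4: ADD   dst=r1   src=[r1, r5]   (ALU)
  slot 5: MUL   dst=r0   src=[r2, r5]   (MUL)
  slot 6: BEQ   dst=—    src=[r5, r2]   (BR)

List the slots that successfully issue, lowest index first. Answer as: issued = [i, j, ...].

issued = [0, 1, 2]

(0) want 1×BR +0rd +0wr — yes → AL1|MU2|ME1|BR0|rd4|wr3
(1) want 1×MUL +2rd +1wr — yes → AL1|MU1|ME1|BR0|rd2|wr2
(2) want 1×ALU +2rd +1wr — yes → AL0|MU1|ME1|BR0|rd0|wr1
(3) want 1×MEM +1rd +1wr — RD_PORT → AL0|MU1|ME1|BR0|rd0|wr1
(4) want 1×ALU +2rd +1wr — FU → AL0|MU1|ME1|BR0|rd0|wr1
(5) want 1×MUL +2rd +1wr — RD_PORT → AL0|MU1|ME1|BR0|rd0|wr1
(6) want 1×BR +2rd +0wr — FU → AL0|MU1|ME1|BR0|rd0|wr1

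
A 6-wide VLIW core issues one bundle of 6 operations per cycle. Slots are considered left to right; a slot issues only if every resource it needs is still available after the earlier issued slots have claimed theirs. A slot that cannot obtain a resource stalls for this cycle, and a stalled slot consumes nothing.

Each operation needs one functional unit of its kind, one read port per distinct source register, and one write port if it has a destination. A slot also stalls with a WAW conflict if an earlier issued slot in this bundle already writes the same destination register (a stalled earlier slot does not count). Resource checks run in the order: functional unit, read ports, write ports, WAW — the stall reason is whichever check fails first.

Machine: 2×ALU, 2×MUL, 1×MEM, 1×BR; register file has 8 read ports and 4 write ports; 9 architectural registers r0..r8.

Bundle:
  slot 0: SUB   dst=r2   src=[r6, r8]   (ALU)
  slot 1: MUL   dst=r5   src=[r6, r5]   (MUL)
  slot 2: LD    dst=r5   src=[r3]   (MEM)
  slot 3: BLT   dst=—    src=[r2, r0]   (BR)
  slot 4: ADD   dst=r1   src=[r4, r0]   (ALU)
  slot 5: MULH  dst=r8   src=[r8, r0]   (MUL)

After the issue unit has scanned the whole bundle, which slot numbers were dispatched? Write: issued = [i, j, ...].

(0) want 1×ALU +2rd +1wr — yes → AL1|MU2|ME1|BR1|rd6|wr3
(1) want 1×MUL +2rd +1wr — yes → AL1|MU1|ME1|BR1|rd4|wr2
(2) want 1×MEM +1rd +1wr — WAW → AL1|MU1|ME1|BR1|rd4|wr2
(3) want 1×BR +2rd +0wr — yes → AL1|MU1|ME1|BR0|rd2|wr2
(4) want 1×ALU +2rd +1wr — yes → AL0|MU1|ME1|BR0|rd0|wr1
(5) want 1×MUL +2rd +1wr — RD_PORT → AL0|MU1|ME1|BR0|rd0|wr1

issued = [0, 1, 3, 4]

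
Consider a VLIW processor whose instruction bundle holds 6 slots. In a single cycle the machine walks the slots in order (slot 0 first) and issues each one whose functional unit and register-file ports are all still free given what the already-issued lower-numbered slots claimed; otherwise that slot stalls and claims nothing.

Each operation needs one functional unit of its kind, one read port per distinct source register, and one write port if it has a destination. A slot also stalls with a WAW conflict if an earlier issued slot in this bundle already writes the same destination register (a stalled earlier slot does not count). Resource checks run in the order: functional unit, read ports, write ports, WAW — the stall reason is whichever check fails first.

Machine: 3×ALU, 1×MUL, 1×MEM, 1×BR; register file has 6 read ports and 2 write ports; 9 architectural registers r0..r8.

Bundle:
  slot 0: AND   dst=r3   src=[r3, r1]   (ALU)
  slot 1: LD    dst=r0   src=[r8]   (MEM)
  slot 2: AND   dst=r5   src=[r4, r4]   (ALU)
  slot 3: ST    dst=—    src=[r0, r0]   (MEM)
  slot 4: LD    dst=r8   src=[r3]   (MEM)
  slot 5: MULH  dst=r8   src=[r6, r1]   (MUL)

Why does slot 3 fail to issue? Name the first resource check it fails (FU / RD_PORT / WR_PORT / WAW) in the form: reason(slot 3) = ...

#0 ALU src=r3,r1 dispatched  <A:2 Mu:1 Ld:1 B:1 rd:4 wr:1>
#1 MEM src=r8 dispatched  <A:2 Mu:1 Ld:0 B:1 rd:3 wr:0>
#2 ALU src=r4,r4 held:WR_PORT  <A:2 Mu:1 Ld:0 B:1 rd:3 wr:0>
#3 MEM src=r0,r0 held:FU  <A:2 Mu:1 Ld:0 B:1 rd:3 wr:0>
#4 MEM src=r3 held:FU  <A:2 Mu:1 Ld:0 B:1 rd:3 wr:0>
#5 MUL src=r6,r1 held:WR_PORT  <A:2 Mu:1 Ld:0 B:1 rd:3 wr:0>

reason(slot 3) = FU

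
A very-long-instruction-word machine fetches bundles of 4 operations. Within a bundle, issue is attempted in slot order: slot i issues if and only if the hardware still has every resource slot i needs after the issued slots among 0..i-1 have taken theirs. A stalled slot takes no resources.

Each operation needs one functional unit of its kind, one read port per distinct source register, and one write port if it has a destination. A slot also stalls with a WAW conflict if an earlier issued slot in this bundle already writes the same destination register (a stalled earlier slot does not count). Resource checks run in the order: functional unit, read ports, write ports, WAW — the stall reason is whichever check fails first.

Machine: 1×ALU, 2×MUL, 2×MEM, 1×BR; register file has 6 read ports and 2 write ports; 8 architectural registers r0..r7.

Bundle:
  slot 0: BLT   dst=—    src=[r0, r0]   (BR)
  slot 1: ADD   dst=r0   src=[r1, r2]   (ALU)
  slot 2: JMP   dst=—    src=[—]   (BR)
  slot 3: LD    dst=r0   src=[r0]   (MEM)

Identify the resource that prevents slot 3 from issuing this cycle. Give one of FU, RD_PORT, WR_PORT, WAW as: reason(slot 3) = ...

reason(slot 3) = WAW

slot 0 (BR): ISSUE — free A1,Mu2,Ld2,B0 rp5 wp2
slot 1 (ALU): ISSUE — free A0,Mu2,Ld2,B0 rp3 wp1
slot 2 (BR): stall FU — free A0,Mu2,Ld2,B0 rp3 wp1
slot 3 (MEM): stall WAW — free A0,Mu2,Ld2,B0 rp3 wp1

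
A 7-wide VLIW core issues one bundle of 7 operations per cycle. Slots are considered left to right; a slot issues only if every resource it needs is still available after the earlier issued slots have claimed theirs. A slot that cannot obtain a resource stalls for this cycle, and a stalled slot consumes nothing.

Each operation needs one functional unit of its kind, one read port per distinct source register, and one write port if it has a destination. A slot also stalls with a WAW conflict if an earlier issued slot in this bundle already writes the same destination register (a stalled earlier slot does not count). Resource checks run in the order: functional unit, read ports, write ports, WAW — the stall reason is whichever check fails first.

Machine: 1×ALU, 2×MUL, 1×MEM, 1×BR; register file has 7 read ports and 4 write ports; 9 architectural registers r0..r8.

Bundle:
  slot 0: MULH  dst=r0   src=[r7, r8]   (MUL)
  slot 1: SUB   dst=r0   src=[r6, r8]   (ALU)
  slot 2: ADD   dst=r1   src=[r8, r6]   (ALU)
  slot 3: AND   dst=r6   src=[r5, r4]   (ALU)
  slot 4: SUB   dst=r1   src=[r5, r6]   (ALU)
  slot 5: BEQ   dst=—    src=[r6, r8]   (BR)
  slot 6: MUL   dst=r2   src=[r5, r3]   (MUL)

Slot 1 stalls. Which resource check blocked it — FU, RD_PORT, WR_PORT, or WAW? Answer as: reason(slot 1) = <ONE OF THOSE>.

  0. MUL→r0 ⇒ go  {1A/1Mu/1Ld/1B | 5r 3w}
  1. ALU→r0 ⇒ no(WAW)  {1A/1Mu/1Ld/1B | 5r 3w}
  2. ALU→r1 ⇒ go  {0A/1Mu/1Ld/1B | 3r 2w}
  3. ALU→r6 ⇒ no(FU)  {0A/1Mu/1Ld/1B | 3r 2w}
  4. ALU→r1 ⇒ no(FU)  {0A/1Mu/1Ld/1B | 3r 2w}
  5. BR ⇒ go  {0A/1Mu/1Ld/0B | 1r 2w}
  6. MUL→r2 ⇒ no(RD_PORT)  {0A/1Mu/1Ld/0B | 1r 2w}

reason(slot 1) = WAW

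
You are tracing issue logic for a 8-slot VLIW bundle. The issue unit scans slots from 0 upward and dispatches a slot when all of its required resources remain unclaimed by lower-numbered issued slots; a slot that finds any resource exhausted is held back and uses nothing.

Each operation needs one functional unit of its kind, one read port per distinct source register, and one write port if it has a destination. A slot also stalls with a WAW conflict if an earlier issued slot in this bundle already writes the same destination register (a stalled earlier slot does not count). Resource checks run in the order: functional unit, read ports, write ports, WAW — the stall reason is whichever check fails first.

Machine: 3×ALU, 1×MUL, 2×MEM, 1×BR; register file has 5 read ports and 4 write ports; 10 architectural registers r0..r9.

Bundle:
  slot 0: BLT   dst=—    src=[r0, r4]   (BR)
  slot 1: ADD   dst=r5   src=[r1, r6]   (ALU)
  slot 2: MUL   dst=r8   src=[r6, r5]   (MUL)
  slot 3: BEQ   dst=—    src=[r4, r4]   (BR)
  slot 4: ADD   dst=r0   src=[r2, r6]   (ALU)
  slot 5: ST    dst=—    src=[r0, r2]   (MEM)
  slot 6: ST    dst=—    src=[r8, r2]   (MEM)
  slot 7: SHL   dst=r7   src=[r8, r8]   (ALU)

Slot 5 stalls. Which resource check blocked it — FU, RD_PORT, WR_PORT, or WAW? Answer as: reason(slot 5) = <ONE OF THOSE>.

reason(slot 5) = RD_PORT

[0] BR needs rd=2 wr=0: ok; after: ALU=3 MUL=1 MEM=2 BR=0, R=3, W=4
[1] ALU needs rd=2 wr=1: ok; after: ALU=2 MUL=1 MEM=2 BR=0, R=1, W=3
[2] MUL needs rd=2 wr=1: RD_PORT; after: ALU=2 MUL=1 MEM=2 BR=0, R=1, W=3
[3] BR needs rd=1 wr=0: FU; after: ALU=2 MUL=1 MEM=2 BR=0, R=1, W=3
[4] ALU needs rd=2 wr=1: RD_PORT; after: ALU=2 MUL=1 MEM=2 BR=0, R=1, W=3
[5] MEM needs rd=2 wr=0: RD_PORT; after: ALU=2 MUL=1 MEM=2 BR=0, R=1, W=3
[6] MEM needs rd=2 wr=0: RD_PORT; after: ALU=2 MUL=1 MEM=2 BR=0, R=1, W=3
[7] ALU needs rd=1 wr=1: ok; after: ALU=1 MUL=1 MEM=2 BR=0, R=0, W=2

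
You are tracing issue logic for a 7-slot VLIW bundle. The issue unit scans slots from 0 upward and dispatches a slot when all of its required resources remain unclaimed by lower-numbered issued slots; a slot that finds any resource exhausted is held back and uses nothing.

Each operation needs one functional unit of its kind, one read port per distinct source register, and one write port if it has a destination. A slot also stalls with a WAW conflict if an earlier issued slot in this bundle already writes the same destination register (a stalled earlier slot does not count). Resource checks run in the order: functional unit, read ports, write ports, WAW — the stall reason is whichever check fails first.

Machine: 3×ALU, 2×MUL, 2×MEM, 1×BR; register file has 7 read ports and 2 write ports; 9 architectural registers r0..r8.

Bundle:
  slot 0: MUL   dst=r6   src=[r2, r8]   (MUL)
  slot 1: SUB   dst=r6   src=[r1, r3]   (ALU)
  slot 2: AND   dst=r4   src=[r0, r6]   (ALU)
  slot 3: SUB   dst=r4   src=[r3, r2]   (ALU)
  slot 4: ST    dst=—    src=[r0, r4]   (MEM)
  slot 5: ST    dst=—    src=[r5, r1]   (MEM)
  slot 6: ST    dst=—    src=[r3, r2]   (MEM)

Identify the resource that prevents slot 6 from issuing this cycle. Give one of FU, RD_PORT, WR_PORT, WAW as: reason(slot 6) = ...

slot 0 (MUL): ISSUE — free A3,Mu1,Ld2,B1 rp5 wp1
slot 1 (ALU): stall WAW — free A3,Mu1,Ld2,B1 rp5 wp1
slot 2 (ALU): ISSUE — free A2,Mu1,Ld2,B1 rp3 wp0
slot 3 (ALU): stall WR_PORT — free A2,Mu1,Ld2,B1 rp3 wp0
slot 4 (MEM): ISSUE — free A2,Mu1,Ld1,B1 rp1 wp0
slot 5 (MEM): stall RD_PORT — free A2,Mu1,Ld1,B1 rp1 wp0
slot 6 (MEM): stall RD_PORT — free A2,Mu1,Ld1,B1 rp1 wp0

reason(slot 6) = RD_PORT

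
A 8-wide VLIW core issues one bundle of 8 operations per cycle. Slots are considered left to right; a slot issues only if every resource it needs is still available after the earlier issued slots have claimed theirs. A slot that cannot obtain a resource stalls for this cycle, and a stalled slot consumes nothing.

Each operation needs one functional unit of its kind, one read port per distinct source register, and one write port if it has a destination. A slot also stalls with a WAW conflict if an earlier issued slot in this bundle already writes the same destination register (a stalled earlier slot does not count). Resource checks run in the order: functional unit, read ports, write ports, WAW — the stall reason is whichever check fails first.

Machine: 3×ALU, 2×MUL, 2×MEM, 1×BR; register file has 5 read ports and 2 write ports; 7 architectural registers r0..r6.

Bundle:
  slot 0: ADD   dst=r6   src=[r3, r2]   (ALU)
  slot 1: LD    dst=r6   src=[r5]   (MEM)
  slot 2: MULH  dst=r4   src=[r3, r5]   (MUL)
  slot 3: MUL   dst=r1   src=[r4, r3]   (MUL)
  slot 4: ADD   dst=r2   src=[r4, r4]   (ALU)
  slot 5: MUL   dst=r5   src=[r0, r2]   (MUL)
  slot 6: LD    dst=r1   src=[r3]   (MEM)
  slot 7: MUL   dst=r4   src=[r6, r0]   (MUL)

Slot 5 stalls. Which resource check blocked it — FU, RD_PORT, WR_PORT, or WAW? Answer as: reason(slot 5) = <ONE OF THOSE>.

reason(slot 5) = RD_PORT

[0] ALU needs rd=2 wr=1: ok; after: ALU=2 MUL=2 MEM=2 BR=1, R=3, W=1
[1] MEM needs rd=1 wr=1: WAW; after: ALU=2 MUL=2 MEM=2 BR=1, R=3, W=1
[2] MUL needs rd=2 wr=1: ok; after: ALU=2 MUL=1 MEM=2 BR=1, R=1, W=0
[3] MUL needs rd=2 wr=1: RD_PORT; after: ALU=2 MUL=1 MEM=2 BR=1, R=1, W=0
[4] ALU needs rd=1 wr=1: WR_PORT; after: ALU=2 MUL=1 MEM=2 BR=1, R=1, W=0
[5] MUL needs rd=2 wr=1: RD_PORT; after: ALU=2 MUL=1 MEM=2 BR=1, R=1, W=0
[6] MEM needs rd=1 wr=1: WR_PORT; after: ALU=2 MUL=1 MEM=2 BR=1, R=1, W=0
[7] MUL needs rd=2 wr=1: RD_PORT; after: ALU=2 MUL=1 MEM=2 BR=1, R=1, W=0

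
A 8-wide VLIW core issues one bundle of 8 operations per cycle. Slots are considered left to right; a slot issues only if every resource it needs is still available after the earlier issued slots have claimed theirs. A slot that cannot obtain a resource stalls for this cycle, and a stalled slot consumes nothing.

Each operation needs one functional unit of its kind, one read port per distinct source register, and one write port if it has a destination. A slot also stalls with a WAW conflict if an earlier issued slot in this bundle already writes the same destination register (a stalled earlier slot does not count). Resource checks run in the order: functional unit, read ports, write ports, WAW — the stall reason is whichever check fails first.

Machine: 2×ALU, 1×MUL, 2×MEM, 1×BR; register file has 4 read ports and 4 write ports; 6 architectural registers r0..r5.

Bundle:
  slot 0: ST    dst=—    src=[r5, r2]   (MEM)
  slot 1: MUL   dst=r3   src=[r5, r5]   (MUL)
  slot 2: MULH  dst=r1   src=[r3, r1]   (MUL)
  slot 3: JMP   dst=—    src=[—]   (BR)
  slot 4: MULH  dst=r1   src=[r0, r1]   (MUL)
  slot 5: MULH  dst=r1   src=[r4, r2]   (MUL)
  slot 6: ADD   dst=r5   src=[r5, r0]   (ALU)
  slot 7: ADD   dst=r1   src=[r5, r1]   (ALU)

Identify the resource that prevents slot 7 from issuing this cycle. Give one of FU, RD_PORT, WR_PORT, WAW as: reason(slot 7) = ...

reason(slot 7) = RD_PORT

(0) want 1×MEM +2rd +0wr — yes → AL2|MU1|ME1|BR1|rd2|wr4
(1) want 1×MUL +1rd +1wr — yes → AL2|MU0|ME1|BR1|rd1|wr3
(2) want 1×MUL +2rd +1wr — FU → AL2|MU0|ME1|BR1|rd1|wr3
(3) want 1×BR +0rd +0wr — yes → AL2|MU0|ME1|BR0|rd1|wr3
(4) want 1×MUL +2rd +1wr — FU → AL2|MU0|ME1|BR0|rd1|wr3
(5) want 1×MUL +2rd +1wr — FU → AL2|MU0|ME1|BR0|rd1|wr3
(6) want 1×ALU +2rd +1wr — RD_PORT → AL2|MU0|ME1|BR0|rd1|wr3
(7) want 1×ALU +2rd +1wr — RD_PORT → AL2|MU0|ME1|BR0|rd1|wr3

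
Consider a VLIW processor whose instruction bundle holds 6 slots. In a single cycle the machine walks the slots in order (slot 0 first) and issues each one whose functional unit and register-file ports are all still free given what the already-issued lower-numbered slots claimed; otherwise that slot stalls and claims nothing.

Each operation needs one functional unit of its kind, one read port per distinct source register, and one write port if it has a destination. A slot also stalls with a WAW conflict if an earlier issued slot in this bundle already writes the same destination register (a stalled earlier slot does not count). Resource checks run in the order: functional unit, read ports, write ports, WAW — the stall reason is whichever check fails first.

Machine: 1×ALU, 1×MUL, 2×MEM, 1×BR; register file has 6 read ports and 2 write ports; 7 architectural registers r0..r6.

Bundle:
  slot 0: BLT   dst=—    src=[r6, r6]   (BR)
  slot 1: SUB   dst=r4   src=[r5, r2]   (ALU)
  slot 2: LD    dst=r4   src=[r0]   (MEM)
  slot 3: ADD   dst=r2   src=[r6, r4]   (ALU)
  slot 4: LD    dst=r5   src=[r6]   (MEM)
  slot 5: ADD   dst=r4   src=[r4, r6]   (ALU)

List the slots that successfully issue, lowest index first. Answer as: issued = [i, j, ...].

  0. BR ⇒ go  {1A/1Mu/2Ld/0B | 5r 2w}
  1. ALU→r4 ⇒ go  {0A/1Mu/2Ld/0B | 3r 1w}
  2. MEM→r4 ⇒ no(WAW)  {0A/1Mu/2Ld/0B | 3r 1w}
  3. ALU→r2 ⇒ no(FU)  {0A/1Mu/2Ld/0B | 3r 1w}
  4. MEM→r5 ⇒ go  {0A/1Mu/1Ld/0B | 2r 0w}
  5. ALU→r4 ⇒ no(FU)  {0A/1Mu/1Ld/0B | 2r 0w}

issued = [0, 1, 4]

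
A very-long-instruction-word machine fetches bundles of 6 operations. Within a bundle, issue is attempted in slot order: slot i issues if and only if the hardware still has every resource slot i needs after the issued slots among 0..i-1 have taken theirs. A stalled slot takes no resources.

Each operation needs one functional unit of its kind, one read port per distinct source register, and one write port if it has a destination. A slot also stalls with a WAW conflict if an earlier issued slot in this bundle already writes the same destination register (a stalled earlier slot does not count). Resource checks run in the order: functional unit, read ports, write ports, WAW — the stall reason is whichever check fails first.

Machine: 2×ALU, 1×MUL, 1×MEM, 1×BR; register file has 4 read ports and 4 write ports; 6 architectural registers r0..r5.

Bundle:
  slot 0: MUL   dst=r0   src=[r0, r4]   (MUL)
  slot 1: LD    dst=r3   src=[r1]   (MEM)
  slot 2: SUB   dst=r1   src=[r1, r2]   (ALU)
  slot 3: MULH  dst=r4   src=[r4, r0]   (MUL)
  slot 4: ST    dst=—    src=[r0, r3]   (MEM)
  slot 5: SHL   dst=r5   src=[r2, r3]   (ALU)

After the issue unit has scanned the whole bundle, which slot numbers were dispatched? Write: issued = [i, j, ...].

issued = [0, 1]

(0) want 1×MUL +2rd +1wr — yes → AL2|MU0|ME1|BR1|rd2|wr3
(1) want 1×MEM +1rd +1wr — yes → AL2|MU0|ME0|BR1|rd1|wr2
(2) want 1×ALU +2rd +1wr — RD_PORT → AL2|MU0|ME0|BR1|rd1|wr2
(3) want 1×MUL +2rd +1wr — FU → AL2|MU0|ME0|BR1|rd1|wr2
(4) want 1×MEM +2rd +0wr — FU → AL2|MU0|ME0|BR1|rd1|wr2
(5) want 1×ALU +2rd +1wr — RD_PORT → AL2|MU0|ME0|BR1|rd1|wr2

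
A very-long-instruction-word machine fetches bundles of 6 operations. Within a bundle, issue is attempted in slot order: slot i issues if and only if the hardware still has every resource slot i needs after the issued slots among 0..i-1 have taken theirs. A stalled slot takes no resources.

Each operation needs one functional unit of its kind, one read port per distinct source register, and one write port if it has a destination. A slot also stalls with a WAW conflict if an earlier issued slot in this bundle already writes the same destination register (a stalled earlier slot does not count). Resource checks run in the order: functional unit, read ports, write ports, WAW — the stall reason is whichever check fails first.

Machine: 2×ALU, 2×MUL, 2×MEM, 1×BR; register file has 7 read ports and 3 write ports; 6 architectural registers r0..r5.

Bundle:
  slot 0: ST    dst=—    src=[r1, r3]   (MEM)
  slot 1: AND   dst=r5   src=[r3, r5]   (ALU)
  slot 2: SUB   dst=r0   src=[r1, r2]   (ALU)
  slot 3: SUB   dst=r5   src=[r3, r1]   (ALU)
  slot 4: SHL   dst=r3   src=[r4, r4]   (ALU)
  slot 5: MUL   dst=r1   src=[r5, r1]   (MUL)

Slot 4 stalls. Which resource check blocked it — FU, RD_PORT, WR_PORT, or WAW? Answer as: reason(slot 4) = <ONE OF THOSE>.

#0 MEM src=r1,r3 dispatched  <A:2 Mu:2 Ld:1 B:1 rd:5 wr:3>
#1 ALU src=r3,r5 dispatched  <A:1 Mu:2 Ld:1 B:1 rd:3 wr:2>
#2 ALU src=r1,r2 dispatched  <A:0 Mu:2 Ld:1 B:1 rd:1 wr:1>
#3 ALU src=r3,r1 held:FU  <A:0 Mu:2 Ld:1 B:1 rd:1 wr:1>
#4 ALU src=r4,r4 held:FU  <A:0 Mu:2 Ld:1 B:1 rd:1 wr:1>
#5 MUL src=r5,r1 held:RD_PORT  <A:0 Mu:2 Ld:1 B:1 rd:1 wr:1>

reason(slot 4) = FU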